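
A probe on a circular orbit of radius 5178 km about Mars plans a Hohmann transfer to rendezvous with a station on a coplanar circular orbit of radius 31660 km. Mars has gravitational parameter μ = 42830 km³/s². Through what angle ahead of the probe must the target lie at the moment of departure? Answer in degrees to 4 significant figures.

φ = 100.1°

The Hohmann ellipse has a_t = (r₁ + r₂)/2 = 18419 km.
The half-period of the transfer ellipse is t = π√(a_t³/μ) = 37950 s.
The target's mean motion on its circular orbit is ω₂ = √(μ/r₂³) = 3.674×10^-5 rad/s.
Angle swept by the target during transfer: ω₂·t = 1.394 rad = 79.87°.
Arrival is 180° from departure on the ellipse, so φ = 180° − 79.87° = 100.1°.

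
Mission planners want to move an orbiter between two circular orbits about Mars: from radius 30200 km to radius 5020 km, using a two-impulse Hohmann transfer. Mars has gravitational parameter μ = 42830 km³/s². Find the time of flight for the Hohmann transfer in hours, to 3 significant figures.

Semi-major axis of the transfer orbit: a_t = (30200 + 5020)/2 = 17610 km.
By Kepler's third law the transfer-orbit period is T = 2π√(a_t³/μ), so t = T/2 = 35470 s.
Converting: 35470 s ÷ 3600 s/hour = 9.85 hours.

t = 9.85 hours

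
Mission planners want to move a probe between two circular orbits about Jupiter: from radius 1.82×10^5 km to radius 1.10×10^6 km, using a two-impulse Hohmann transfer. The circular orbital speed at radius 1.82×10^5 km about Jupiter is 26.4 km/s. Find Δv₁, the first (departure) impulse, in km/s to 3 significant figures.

Δv₁ = 8.18 km/s

From the circular-orbit relation v² = μ/r at r = 1.82×10^5 km: μ = v²r = (26.4)² × 1.82×10^5 = 1.26847×10^8 km³/s².
Semi-major axis of the transfer orbit: a_t = (1.820×10^5 + 1.100×10^6)/2 = 6.410×10^5 km.
On the circular orbit at r = 1.820×10^5 km, v_c = √(μ/r) = 26.400 km/s.
Transfer-orbit speed at the same r (vis-viva, a = a_t): v_t = √[μ(2/r − 1/a_t)] = 34.584 km/s.
Δv₁ = |v_t − v_c| = |34.584 − 26.400| = 8.184 km/s.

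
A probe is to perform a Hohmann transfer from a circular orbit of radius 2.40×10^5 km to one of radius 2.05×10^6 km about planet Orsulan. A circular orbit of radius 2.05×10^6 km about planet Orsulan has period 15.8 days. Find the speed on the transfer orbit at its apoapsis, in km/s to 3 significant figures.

v = 4.32 km/s

From Kepler's third law T² = 4π²r³/μ at r = 2.05×10^6 km, T = 15.8 days = 15.8 × 86400 s = 1.36512×10^6 s: μ = 4π²r³/T² = 1.82507×10^8 km³/s².
The Hohmann ellipse has a_t = (r₁ + r₂)/2 = 1.145×10^6 km.
The apoapsis of the transfer ellipse is at r = 2.050×10^6 km.
From the vis-viva equation, v = √[μ(2/r − 1/a_t)] = 4.320 km/s.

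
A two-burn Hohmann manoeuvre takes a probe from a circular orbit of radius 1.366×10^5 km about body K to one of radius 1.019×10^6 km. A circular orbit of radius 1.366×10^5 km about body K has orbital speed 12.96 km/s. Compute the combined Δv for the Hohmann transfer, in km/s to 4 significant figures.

Δv = 6.689 km/s

From the circular-orbit relation v² = μ/r at r = 1.366×10^5 km: μ = v²r = (12.96)² × 1.366×10^5 = 2.29436×10^7 km³/s².
Semi-major axis of the transfer orbit: a_t = (1.366×10^5 + 1.019×10^6)/2 = 5.778×10^5 km.
At r₁ the circular-orbit speed is v₁ = √(μ/r₁) = 12.960 km/s.
Transfer-orbit speed at r₁ (vis-viva equation): v_p = √[μ(2/r₁ − 1/a_t)] = 17.211 km/s.
First burn Δv₁ = |v_p − v₁| = 4.251 km/s.
At r₂, v₂ = √(μ/r₂) = 4.745 km/s.
Transfer-orbit speed at r₂: v_a = √[μ(2/r₂ − 1/a_t)] = 2.307 km/s.
Second burn Δv₂ = |v₂ − v_a| = 2.438 km/s.
Total Δv = Δv₁ + Δv₂ = 6.689 km/s.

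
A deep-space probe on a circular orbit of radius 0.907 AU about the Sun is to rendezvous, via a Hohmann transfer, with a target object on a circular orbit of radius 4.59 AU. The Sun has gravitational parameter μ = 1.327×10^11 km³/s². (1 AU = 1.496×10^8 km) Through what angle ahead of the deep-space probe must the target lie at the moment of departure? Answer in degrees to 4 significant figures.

φ = 96.59°

In km: r₁ = 0.907 × 1.496×10^8 = 1.356872×10^8 km; r₂ = 4.59 × 1.496×10^8 = 6.86664×10^8 km.
Semi-major axis of the transfer orbit: a_t = (1.356872×10^8 + 6.86664×10^8)/2 = 4.111756×10^8 km.
Transfer time t = π√(a_t³/μ) = 7.1904×10^7 s.
Target angular speed ω₂ = √(μ/r₂³) = 2.0245×10^-8 rad/s.
Angle swept by the target during transfer: ω₂·t = 1.4557 rad = 83.41°.
The deep-space probe traverses 180° on the transfer ellipse, so the target must lead by 180° − 83.41° = 96.59°.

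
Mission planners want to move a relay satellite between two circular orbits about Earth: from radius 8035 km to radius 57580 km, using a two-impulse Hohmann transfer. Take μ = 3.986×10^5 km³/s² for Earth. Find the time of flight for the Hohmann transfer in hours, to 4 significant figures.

t = 8.214 hours

The Hohmann ellipse has a_t = (r₁ + r₂)/2 = 32807.5 km.
Transfer time t = π√(a_t³/μ) = π√((32807.5)³ / 3.986×10^5) = 29570 s.
Converting: 29570 s ÷ 3600 s/hour = 8.214 hours.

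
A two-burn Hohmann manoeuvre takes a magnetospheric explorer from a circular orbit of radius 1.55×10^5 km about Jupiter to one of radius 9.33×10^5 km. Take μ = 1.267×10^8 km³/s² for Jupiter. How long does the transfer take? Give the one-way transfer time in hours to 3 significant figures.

The Hohmann ellipse has a_t = (r₁ + r₂)/2 = 5.440×10^5 km.
By Kepler's third law the transfer-orbit period is T = 2π√(a_t³/μ), so t = T/2 = 1.120×10^5 s.
Converting: 1.120×10^5 s ÷ 3600 s/hour = 31.1 hours.

t = 31.1 hours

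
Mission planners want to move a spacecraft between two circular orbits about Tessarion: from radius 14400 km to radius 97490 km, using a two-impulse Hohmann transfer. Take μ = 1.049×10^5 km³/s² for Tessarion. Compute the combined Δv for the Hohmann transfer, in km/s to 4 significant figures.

Δv = 1.375 km/s

Transfer-ellipse semi-major axis a_t = (r₁ + r₂)/2 = (14400 + 97490)/2 = 55945 km.
At r₁ the circular-orbit speed is v₁ = √(μ/r₁) = 2.6990 km/s.
On the transfer ellipse at r₁, vis-viva equation gives v_p = √[μ(2/r₁ − 1/a_t)] = 3.5629 km/s.
First burn Δv₁ = |v_p − v₁| = 0.8639 km/s.
Circular speed at r₂: v₂ = √(μ/r₂) = 1.0373 km/s.
Transfer-orbit speed at r₂: v_a = √[μ(2/r₂ − 1/a_t)] = 0.52627 km/s.
Second burn Δv₂ = |v₂ − v_a| = 0.5110 km/s.
Total Δv = Δv₁ + Δv₂ = 1.375 km/s.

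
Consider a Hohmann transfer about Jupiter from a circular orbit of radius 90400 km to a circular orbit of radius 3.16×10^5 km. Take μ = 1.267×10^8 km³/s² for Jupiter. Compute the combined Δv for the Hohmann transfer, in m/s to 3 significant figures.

Δv = 15900 m/s

The Hohmann ellipse has a_t = (r₁ + r₂)/2 = 2.032×10^5 km.
At r₁ the circular-orbit speed is v₁ = √(μ/r₁) = 37.437 km/s.
On the transfer ellipse at r₁, vis-viva gives v_p = √[μ(2/r₁ − 1/a_t)] = 46.686 km/s.
First burn Δv₁ = |v_p − v₁| = 9.249 km/s.
At r₂, v₂ = √(μ/r₂) = 20.024 km/s.
Transfer-orbit speed at r₂: v_a = √[μ(2/r₂ − 1/a_t)] = 13.356 km/s.
Second burn Δv₂ = |v₂ − v_a| = 6.668 km/s.
Δv = Δv₁ + Δv₂ = 9.249 + 6.668 = 15.92 km/s.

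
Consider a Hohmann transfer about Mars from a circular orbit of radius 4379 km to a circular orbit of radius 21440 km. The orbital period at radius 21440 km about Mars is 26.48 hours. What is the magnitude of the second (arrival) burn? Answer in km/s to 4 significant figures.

Δv₂ = 0.5901 km/s

From Kepler's third law T² = 4π²r³/μ at r = 21440 km, T = 26.48 hours = 26.48 × 3600 s = 95328 s: μ = 4π²r³/T² = 42814.7 km³/s².
The Hohmann ellipse has a_t = (r₁ + r₂)/2 = 12909.5 km.
On the circular orbit at r = 21440 km, v_c = √(μ/r) = 1.4131 km/s.
Vis-viva on the transfer ellipse at r = 21440 km gives v_t = √[μ(2/r − 1/a_t)] = 0.82303 km/s.
Δv₂ = |v_t − v_c| = |0.82303 − 1.4131| = 0.5901 km/s.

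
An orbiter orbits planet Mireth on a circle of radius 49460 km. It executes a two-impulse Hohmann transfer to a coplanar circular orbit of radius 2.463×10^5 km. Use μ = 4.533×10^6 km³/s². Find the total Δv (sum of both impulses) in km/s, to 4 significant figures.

Semi-major axis of the transfer orbit: a_t = (49460 + 2.463×10^5)/2 = 1.4788×10^5 km.
Circular speed at r₁: v₁ = √(μ/r₁) = √(4.533×10^6/49460) = 9.5734 km/s.
On the transfer ellipse at r₁, v² = μ(2/r − 1/a) gives v_p = √[μ(2/r₁ − 1/a_t)] = 12.355 km/s.
First burn Δv₁ = |v_p − v₁| = 2.782 km/s.
Circular speed at r₂: v₂ = √(μ/r₂) = 4.290 km/s.
Transfer-orbit speed at r₂: v_a = √[μ(2/r₂ − 1/a_t)] = 2.481 km/s.
Second burn Δv₂ = |v₂ − v_a| = 1.809 km/s.
Total Δv = Δv₁ + Δv₂ = 4.591 km/s.

Δv = 4.591 km/s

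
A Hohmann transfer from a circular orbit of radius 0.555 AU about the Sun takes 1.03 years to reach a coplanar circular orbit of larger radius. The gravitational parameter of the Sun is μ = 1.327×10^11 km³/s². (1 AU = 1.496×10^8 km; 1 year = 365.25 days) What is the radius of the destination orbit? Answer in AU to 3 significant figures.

In km: r₁ = 0.555 × 1.496×10^8 = 8.3028×10^7 km.
Transfer time t = 1.03 years × 365.25 × 86400 s = 3.2504328×10^7 s, and t = π√(a_t³/μ).
So a_t = (μ t²/π²)^(1/3) = (1.327×10^11 × (3.2504328×10^7)² / π²)^(1/3) = 2.4219×10^8 km.
Since a_t = (r₁ + r₂)/2, r₂ = 2a_t − r₁ = 2×2.4219×10^8 − 8.3028×10^7 = 4.01352×10^8 km.
In AU: r₂ = 4.01352×10^8 / 1.496×10^8 = 2.68 AU.

r₂ = 2.68 AU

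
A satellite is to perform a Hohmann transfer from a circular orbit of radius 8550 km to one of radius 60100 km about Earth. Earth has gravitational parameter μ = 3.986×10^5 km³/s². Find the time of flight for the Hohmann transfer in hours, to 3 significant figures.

t = 8.79 hours

The Hohmann ellipse has a_t = (r₁ + r₂)/2 = 34325 km.
Transfer time t = π√(a_t³/μ) = π√((34325)³ / 3.986×10^5) = 31640 s.
Converting: 31640 s ÷ 3600 s/hour = 8.79 hours.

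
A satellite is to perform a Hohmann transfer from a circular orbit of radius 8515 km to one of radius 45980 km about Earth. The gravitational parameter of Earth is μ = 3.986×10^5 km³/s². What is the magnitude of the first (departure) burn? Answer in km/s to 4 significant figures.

Δv₁ = 2.046 km/s

The Hohmann ellipse has a_t = (r₁ + r₂)/2 = 27247.5 km.
On the circular orbit at r = 8515 km, v_c = √(μ/r) = 6.842 km/s.
Vis-viva on the transfer ellipse at r = 8515 km gives v_t = √[μ(2/r − 1/a_t)] = 8.888 km/s.
Δv₁ = |v_t − v_c| = |8.888 − 6.842| = 2.046 km/s.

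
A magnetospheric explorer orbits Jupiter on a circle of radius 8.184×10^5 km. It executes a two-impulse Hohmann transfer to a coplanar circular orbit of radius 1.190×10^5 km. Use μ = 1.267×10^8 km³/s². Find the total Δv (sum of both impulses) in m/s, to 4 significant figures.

Δv = 16660 m/s

Transfer-ellipse semi-major axis a_t = (r₁ + r₂)/2 = (8.184×10^5 + 1.190×10^5)/2 = 4.687×10^5 km.
At r₁ the circular-orbit speed is v₁ = √(μ/r₁) = 12.4424 km/s.
Transfer-orbit speed at r₁ (vis-viva equation): v_a = √[μ(2/r₁ − 1/a_t)] = 6.26948 km/s.
First burn Δv₁ = |v_a − v₁| = 6.173 km/s.
At r₂, v₂ = √(μ/r₂) = 32.63 km/s.
Transfer-orbit speed at r₂: v_p = √[μ(2/r₂ − 1/a_t)] = 43.12 km/s.
Second burn Δv₂ = |v₂ − v_p| = 10.49 km/s.
Total Δv = Δv₁ + Δv₂ = 16.66 km/s.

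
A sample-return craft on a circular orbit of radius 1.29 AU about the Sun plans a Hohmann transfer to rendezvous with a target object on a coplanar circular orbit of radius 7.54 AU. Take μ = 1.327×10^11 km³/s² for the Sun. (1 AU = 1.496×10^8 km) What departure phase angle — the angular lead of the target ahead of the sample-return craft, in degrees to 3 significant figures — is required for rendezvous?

In km: r₁ = 1.29 × 1.496×10^8 = 1.92984×10^8 km; r₂ = 7.54 × 1.496×10^8 = 1.127984×10^9 km.
The Hohmann ellipse has a_t = (r₁ + r₂)/2 = 6.60484×10^8 km.
The half-period of the transfer ellipse is t = π√(a_t³/μ) = 1.46389×10^8 s.
The target's mean motion on its circular orbit is ω₂ = √(μ/r₂³) = 9.61570×10^-9 rad/s.
Angle swept by the target during transfer: ω₂·t = 1.40763 rad = 80.651°.
The sample-return craft traverses 180° on the transfer ellipse, so the target must lead by 180° − 80.651° = 99.3°.

φ = 99.3°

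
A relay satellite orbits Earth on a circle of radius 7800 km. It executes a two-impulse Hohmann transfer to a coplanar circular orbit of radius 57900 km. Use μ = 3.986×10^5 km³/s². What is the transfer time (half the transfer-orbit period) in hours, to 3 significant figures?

t = 8.23 hours

The Hohmann ellipse has a_t = (r₁ + r₂)/2 = 32850 km.
Transfer time t = π√(a_t³/μ) = π√((32850)³ / 3.986×10^5) = 29630 s.
Converting: 29630 s ÷ 3600 s/hour = 8.23 hours.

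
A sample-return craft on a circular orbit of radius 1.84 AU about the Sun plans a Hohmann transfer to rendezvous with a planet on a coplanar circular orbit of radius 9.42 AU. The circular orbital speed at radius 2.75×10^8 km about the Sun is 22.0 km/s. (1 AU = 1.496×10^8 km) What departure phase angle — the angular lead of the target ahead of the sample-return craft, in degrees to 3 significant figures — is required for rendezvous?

From the circular-orbit relation v² = μ/r at r = 2.75×10^8 km: μ = v²r = (22.0)² × 2.75×10^8 = 1.33100×10^11 km³/s².
In km: r₁ = 1.84 × 1.496×10^8 = 2.75264×10^8 km; r₂ = 9.42 × 1.496×10^8 = 1.409232×10^9 km.
Semi-major axis of the transfer orbit: a_t = (2.75264×10^8 + 1.409232×10^9)/2 = 8.42248×10^8 km.
Transfer time t = π√(a_t³/μ) = 2.105×10^8 s.
Target angular speed ω₂ = √(μ/r₂³) = 6.896×10^-9 rad/s.
Angle swept by the target during transfer: ω₂·t = 1.4516 rad = 83.17°.
The sample-return craft traverses 180° on the transfer ellipse, so the target must lead by 180° − 83.17° = 96.8°.

φ = 96.8°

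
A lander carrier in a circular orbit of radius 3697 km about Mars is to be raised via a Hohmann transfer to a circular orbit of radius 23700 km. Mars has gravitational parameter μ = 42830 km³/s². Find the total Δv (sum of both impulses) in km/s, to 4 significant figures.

Δv = 1.719 km/s

The Hohmann ellipse has a_t = (r₁ + r₂)/2 = 13698.5 km.
Circular speed at r₁: v₁ = √(μ/r₁) = √(42830/3697) = 3.404 km/s.
Transfer-orbit speed at r₁ (vis-viva equation): v_p = √[μ(2/r₁ − 1/a_t)] = 4.477 km/s.
First burn Δv₁ = |v_p − v₁| = 1.073 km/s.
At r₂, v₂ = √(μ/r₂) = 1.3443 km/s.
Transfer-orbit speed at r₂: v_a = √[μ(2/r₂ − 1/a_t)] = 0.69837 km/s.
Second burn Δv₂ = |v₂ − v_a| = 0.6459 km/s.
Δv = Δv₁ + Δv₂ = 1.073 + 0.6459 = 1.719 km/s.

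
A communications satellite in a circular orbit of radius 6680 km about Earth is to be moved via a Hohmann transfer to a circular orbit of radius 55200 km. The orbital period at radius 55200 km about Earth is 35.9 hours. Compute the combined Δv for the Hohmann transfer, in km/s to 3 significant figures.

From Kepler's third law T² = 4π²r³/μ at r = 55200 km, T = 35.9 hours = 35.9 × 3600 s = 1.2924×10^5 s: μ = 4π²r³/T² = 3.97542×10^5 km³/s².
Semi-major axis of the transfer orbit: a_t = (6680 + 55200)/2 = 30940 km.
Circular speed at r₁: v₁ = √(μ/r₁) = √(3.97542×10^5/6680) = 7.714420 km/s.
Transfer-orbit speed at r₁ (vis-viva): v_p = √[μ(2/r₁ − 1/a_t)] = 10.30416 km/s.
First burn Δv₁ = |v_p − v₁| = 2.5897 km/s.
Circular speed at r₂: v₂ = √(μ/r₂) = 2.68363 km/s.
Transfer-orbit speed at r₂: v_a = √[μ(2/r₂ − 1/a_t)] = 1.24695 km/s.
Second burn Δv₂ = |v₂ − v_a| = 1.4367 km/s.
Total Δv = Δv₁ + Δv₂ = 4.026 km/s.

Δv = 4.03 km/s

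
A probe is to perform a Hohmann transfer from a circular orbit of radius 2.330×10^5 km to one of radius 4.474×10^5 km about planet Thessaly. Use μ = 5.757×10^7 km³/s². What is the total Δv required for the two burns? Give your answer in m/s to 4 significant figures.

Δv = 4263 m/s

Semi-major axis of the transfer orbit: a_t = (2.330×10^5 + 4.474×10^5)/2 = 3.402×10^5 km.
At r₁ the circular-orbit speed is v₁ = √(μ/r₁) = 15.719 km/s.
On the transfer ellipse at r₁, v² = μ(2/r − 1/a) gives v_p = √[μ(2/r₁ − 1/a_t)] = 18.026 km/s.
First burn Δv₁ = |v_p − v₁| = 2.307 km/s.
Circular speed at r₂: v₂ = √(μ/r₂) = 11.344 km/s.
Transfer-orbit speed at r₂: v_a = √[μ(2/r₂ − 1/a_t)] = 9.3877 km/s.
Second burn Δv₂ = |v₂ − v_a| = 1.956 km/s.
Δv = Δv₁ + Δv₂ = 2.307 + 1.956 = 4.263 km/s.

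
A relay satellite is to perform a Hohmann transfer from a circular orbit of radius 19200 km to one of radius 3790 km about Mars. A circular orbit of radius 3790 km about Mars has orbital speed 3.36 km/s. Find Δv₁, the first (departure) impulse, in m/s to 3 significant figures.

From the circular-orbit relation v² = μ/r at r = 3790 km: μ = v²r = (3.36)² × 3790 = 42787.6 km³/s².
Transfer-ellipse semi-major axis a_t = (r₁ + r₂)/2 = (19200 + 3790)/2 = 11495 km.
On the circular orbit at r = 19200 km, v_c = √(μ/r) = 1.4928 km/s.
Vis-viva on the transfer ellipse at r = 19200 km gives v_t = √[μ(2/r − 1/a_t)] = 0.85718 km/s.
Δv₁ = |v_t − v_c| = |0.85718 − 1.4928| = 0.6356 km/s.

Δv₁ = 636 m/s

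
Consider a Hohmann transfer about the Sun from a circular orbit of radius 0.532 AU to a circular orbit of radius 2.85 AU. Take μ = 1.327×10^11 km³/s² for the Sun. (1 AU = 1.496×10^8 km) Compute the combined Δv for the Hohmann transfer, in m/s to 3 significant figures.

Δv = 19900 m/s

In km: r₁ = 0.532 × 1.496×10^8 = 7.95872×10^7 km; r₂ = 2.85 × 1.496×10^8 = 4.2636×10^8 km.
The Hohmann ellipse has a_t = (r₁ + r₂)/2 = 2.529736×10^8 km.
Circular speed at r₁: v₁ = √(μ/r₁) = √(1.327×10^11/7.95872×10^7) = 40.833 km/s.
On the transfer ellipse at r₁, vis-viva equation gives v_p = √[μ(2/r₁ − 1/a_t)] = 53.011 km/s.
First burn Δv₁ = |v_p − v₁| = 12.178 km/s.
Circular speed at r₂: v₂ = √(μ/r₂) = 17.642 km/s.
Transfer-orbit speed at r₂: v_a = √[μ(2/r₂ − 1/a_t)] = 9.8954 km/s.
Second burn Δv₂ = |v₂ − v_a| = 7.7466 km/s.
Δv = Δv₁ + Δv₂ = 12.178 + 7.7466 = 19.92 km/s.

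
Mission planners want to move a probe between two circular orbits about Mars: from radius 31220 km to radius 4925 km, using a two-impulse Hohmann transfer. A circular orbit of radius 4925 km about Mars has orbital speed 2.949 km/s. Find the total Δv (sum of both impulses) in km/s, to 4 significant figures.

Δv = 1.487 km/s

From the circular-orbit relation v² = μ/r at r = 4925 km: μ = v²r = (2.949)² × 4925 = 42830.8 km³/s².
Transfer-ellipse semi-major axis a_t = (r₁ + r₂)/2 = (31220 + 4925)/2 = 18072.5 km.
At r₁ the circular-orbit speed is v₁ = √(μ/r₁) = 1.17128 km/s.
Transfer-orbit speed at r₁ (v² = μ(2/r − 1/a)): v_a = √[μ(2/r₁ − 1/a_t)] = 0.611442 km/s.
First burn Δv₁ = |v_a − v₁| = 0.5598 km/s.
At r₂, v₂ = √(μ/r₂) = 2.949 km/s.
Transfer-orbit speed at r₂: v_p = √[μ(2/r₂ − 1/a_t)] = 3.876 km/s.
Second burn Δv₂ = |v₂ − v_p| = 0.9270 km/s.
Total Δv = Δv₁ + Δv₂ = 1.487 km/s.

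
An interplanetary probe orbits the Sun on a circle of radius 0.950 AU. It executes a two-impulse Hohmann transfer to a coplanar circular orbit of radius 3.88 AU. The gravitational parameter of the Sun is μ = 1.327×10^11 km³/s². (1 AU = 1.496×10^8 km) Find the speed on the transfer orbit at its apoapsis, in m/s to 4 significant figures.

v = 9483 m/s

In km: r₁ = 0.950 × 1.496×10^8 = 1.4212×10^8 km; r₂ = 3.88 × 1.496×10^8 = 5.80448×10^8 km.
The Hohmann ellipse has a_t = (r₁ + r₂)/2 = 3.61284×10^8 km.
At apoapsis, r = 5.80448×10^8 km.
Applying v² = μ(2/r − 1/a_t): v = 9.483 km/s.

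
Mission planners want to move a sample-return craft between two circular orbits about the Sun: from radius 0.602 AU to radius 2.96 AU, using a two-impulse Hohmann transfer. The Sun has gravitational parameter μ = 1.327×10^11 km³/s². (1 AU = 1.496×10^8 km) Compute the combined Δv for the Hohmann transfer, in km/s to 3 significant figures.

In km: r₁ = 0.602 × 1.496×10^8 = 9.00592×10^7 km; r₂ = 2.96 × 1.496×10^8 = 4.42816×10^8 km.
Transfer-ellipse semi-major axis a_t = (r₁ + r₂)/2 = (9.00592×10^7 + 4.42816×10^8)/2 = 2.664376×10^8 km.
Circular speed at r₁: v₁ = √(μ/r₁) = √(1.327×10^11/9.00592×10^7) = 38.39 km/s.
Transfer-orbit speed at r₁ (v² = μ(2/r − 1/a)): v_p = √[μ(2/r₁ − 1/a_t)] = 49.49 km/s.
First burn Δv₁ = |v_p − v₁| = 11.10 km/s.
Circular speed at r₂: v₂ = √(μ/r₂) = 17.311 km/s.
Transfer-orbit speed at r₂: v_a = √[μ(2/r₂ − 1/a_t)] = 10.064 km/s.
Second burn Δv₂ = |v₂ − v_a| = 7.247 km/s.
Δv = Δv₁ + Δv₂ = 11.10 + 7.247 = 18.35 km/s.

Δv = 18.3 km/s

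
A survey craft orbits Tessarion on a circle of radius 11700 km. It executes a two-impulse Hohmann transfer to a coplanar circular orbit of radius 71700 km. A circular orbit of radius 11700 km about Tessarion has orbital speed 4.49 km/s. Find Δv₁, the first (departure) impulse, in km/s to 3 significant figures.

Δv₁ = 1.40 km/s

From the circular-orbit relation v² = μ/r at r = 11700 km: μ = v²r = (4.49)² × 11700 = 2.35873×10^5 km³/s².
The Hohmann ellipse has a_t = (r₁ + r₂)/2 = 41700 km.
On the circular orbit at r = 11700 km, v_c = √(μ/r) = 4.490 km/s.
Vis-viva on the transfer ellipse at r = 11700 km gives v_t = √[μ(2/r − 1/a_t)] = 5.888 km/s.
Δv₁ = |v_t − v_c| = |5.888 − 4.490| = 1.398 km/s.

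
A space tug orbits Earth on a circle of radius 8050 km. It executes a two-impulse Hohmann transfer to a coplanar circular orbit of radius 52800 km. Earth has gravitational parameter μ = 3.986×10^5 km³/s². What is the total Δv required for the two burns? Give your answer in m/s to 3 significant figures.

Δv = 3570 m/s

Semi-major axis of the transfer orbit: a_t = (8050 + 52800)/2 = 30425 km.
At r₁ the circular-orbit speed is v₁ = √(μ/r₁) = 7.037 km/s.
On the transfer ellipse at r₁, vis-viva equation gives v_p = √[μ(2/r₁ − 1/a_t)] = 9.270 km/s.
First burn Δv₁ = |v_p − v₁| = 2.233 km/s.
Circular speed at r₂: v₂ = √(μ/r₂) = 2.7476 km/s.
Transfer-orbit speed at r₂: v_a = √[μ(2/r₂ − 1/a_t)] = 1.4133 km/s.
Second burn Δv₂ = |v₂ − v_a| = 1.334 km/s.
Total Δv = Δv₁ + Δv₂ = 3.567 km/s.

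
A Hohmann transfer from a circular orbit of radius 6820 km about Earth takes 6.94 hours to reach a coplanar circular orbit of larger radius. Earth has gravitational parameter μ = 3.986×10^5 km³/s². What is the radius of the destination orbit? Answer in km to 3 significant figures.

Transfer time t = 6.94 hours = 24984 s, and t = π√(a_t³/μ).
So a_t = (μ t²/π²)^(1/3) = (3.986×10^5 × (24984)² / π²)^(1/3) = 29322 km.
Since a_t = (r₁ + r₂)/2, r₂ = 2a_t − r₁ = 2×29322 − 6820 = 51824 km.

r₂ = 51800 km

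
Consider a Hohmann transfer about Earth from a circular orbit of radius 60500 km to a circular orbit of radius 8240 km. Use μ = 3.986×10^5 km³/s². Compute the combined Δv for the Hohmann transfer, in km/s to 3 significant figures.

Δv = 3.58 km/s

Semi-major axis of the transfer orbit: a_t = (60500 + 8240)/2 = 34370 km.
At r₁ the circular-orbit speed is v₁ = √(μ/r₁) = 2.567 km/s.
Transfer-orbit speed at r₁ (vis-viva equation): v_a = √[μ(2/r₁ − 1/a_t)] = 1.257 km/s.
First burn Δv₁ = |v_a − v₁| = 1.310 km/s.
Circular speed at r₂: v₂ = √(μ/r₂) = 6.955 km/s.
Transfer-orbit speed at r₂: v_p = √[μ(2/r₂ − 1/a_t)] = 9.228 km/s.
Second burn Δv₂ = |v₂ − v_p| = 2.273 km/s.
Total Δv = Δv₁ + Δv₂ = 3.583 km/s.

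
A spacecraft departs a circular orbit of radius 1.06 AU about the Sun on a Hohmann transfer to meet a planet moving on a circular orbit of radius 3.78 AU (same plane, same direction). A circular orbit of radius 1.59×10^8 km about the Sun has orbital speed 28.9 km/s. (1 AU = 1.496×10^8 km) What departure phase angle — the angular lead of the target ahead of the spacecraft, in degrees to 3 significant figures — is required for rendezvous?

φ = 87.8°

From the circular-orbit relation v² = μ/r at r = 1.59×10^8 km: μ = v²r = (28.9)² × 1.59×10^8 = 1.32798×10^11 km³/s².
In km: r₁ = 1.06 × 1.496×10^8 = 1.58576×10^8 km; r₂ = 3.78 × 1.496×10^8 = 5.65488×10^8 km.
The Hohmann ellipse has a_t = (r₁ + r₂)/2 = 3.62032×10^8 km.
Transfer time t = π√(a_t³/μ) = 5.9385×10^7 s.
The target's mean motion on its circular orbit is ω₂ = √(μ/r₂³) = 2.7100×10^-8 rad/s.
Angle swept by the target during transfer: ω₂·t = 1.6093 rad = 92.21°.
The spacecraft traverses 180° on the transfer ellipse, so the target must lead by 180° − 92.21° = 87.8°.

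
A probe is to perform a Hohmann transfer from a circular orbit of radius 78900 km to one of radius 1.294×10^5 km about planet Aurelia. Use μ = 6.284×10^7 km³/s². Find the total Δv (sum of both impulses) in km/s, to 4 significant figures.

Δv = 6.092 km/s

Semi-major axis of the transfer orbit: a_t = (78900 + 1.294×10^5)/2 = 1.0415×10^5 km.
At r₁ the circular-orbit speed is v₁ = √(μ/r₁) = 28.221 km/s.
On the transfer ellipse at r₁, vis-viva equation gives v_p = √[μ(2/r₁ − 1/a_t)] = 31.457 km/s.
First burn Δv₁ = |v_p − v₁| = 3.236 km/s.
At r₂, v₂ = √(μ/r₂) = 22.0369 km/s.
Transfer-orbit speed at r₂: v_a = √[μ(2/r₂ − 1/a_t)] = 19.1805 km/s.
Second burn Δv₂ = |v₂ − v_a| = 2.856 km/s.
Total Δv = Δv₁ + Δv₂ = 6.092 km/s.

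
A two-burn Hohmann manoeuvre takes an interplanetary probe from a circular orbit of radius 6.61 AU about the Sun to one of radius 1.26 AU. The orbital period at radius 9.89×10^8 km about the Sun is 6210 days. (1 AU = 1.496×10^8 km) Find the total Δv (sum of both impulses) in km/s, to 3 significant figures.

From Kepler's third law T² = 4π²r³/μ at r = 9.89×10^8 km, T = 6210 days = 6210 × 86400 s = 5.36544×10^8 s: μ = 4π²r³/T² = 1.32659×10^11 km³/s².
In km: r₁ = 6.61 × 1.496×10^8 = 9.88856×10^8 km; r₂ = 1.26 × 1.496×10^8 = 1.88496×10^8 km.
Semi-major axis of the transfer orbit: a_t = (9.88856×10^8 + 1.88496×10^8)/2 = 5.88676×10^8 km.
At r₁ the circular-orbit speed is v₁ = √(μ/r₁) = 11.5825 km/s.
On the transfer ellipse at r₁, vis-viva equation gives v_a = √[μ(2/r₁ − 1/a_t)] = 6.55413 km/s.
First burn Δv₁ = |v_a − v₁| = 5.028 km/s.
At r₂, v₂ = √(μ/r₂) = 26.529 km/s.
Transfer-orbit speed at r₂: v_p = √[μ(2/r₂ − 1/a_t)] = 34.383 km/s.
Second burn Δv₂ = |v₂ − v_p| = 7.854 km/s.
Δv = Δv₁ + Δv₂ = 5.028 + 7.854 = 12.88 km/s.

Δv = 12.9 km/s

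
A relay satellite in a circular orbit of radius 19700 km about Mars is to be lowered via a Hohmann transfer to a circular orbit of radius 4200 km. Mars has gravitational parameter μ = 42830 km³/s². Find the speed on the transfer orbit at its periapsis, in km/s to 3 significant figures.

v = 4.10 km/s

Transfer-ellipse semi-major axis a_t = (r₁ + r₂)/2 = (19700 + 4200)/2 = 11950 km.
The periapsis of the transfer ellipse is at r = 4200 km.
Vis-viva: v = √[μ(2/r − 1/a_t)] = √[42830 × (2/4200 − 1/11950)] = 4.100 km/s.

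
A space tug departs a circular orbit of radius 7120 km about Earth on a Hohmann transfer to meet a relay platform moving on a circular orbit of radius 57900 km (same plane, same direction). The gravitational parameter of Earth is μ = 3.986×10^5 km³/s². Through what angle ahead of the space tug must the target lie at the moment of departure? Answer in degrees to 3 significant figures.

The Hohmann ellipse has a_t = (r₁ + r₂)/2 = 32510 km.
Transfer time t = π√(a_t³/μ) = 29168 s.
Target angular speed ω₂ = √(μ/r₂³) = 4.5316×10^-5 rad/s.
Angle swept by the target during transfer: ω₂·t = 1.3218 rad = 75.73°.
Arrival is 180° from departure on the ellipse, so φ = 180° − 75.73° = 104°.

φ = 104°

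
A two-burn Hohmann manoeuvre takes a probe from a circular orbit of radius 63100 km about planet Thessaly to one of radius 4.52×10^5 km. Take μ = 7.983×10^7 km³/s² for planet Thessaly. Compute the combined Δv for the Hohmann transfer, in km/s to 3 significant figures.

Δv = 18.3 km/s

Transfer-ellipse semi-major axis a_t = (r₁ + r₂)/2 = (63100 + 4.520×10^5)/2 = 2.5755×10^5 km.
Circular speed at r₁: v₁ = √(μ/r₁) = √(7.983×10^7/63100) = 35.57 km/s.
On the transfer ellipse at r₁, vis-viva gives v_p = √[μ(2/r₁ − 1/a_t)] = 47.12 km/s.
First burn Δv₁ = |v_p − v₁| = 11.55 km/s.
Circular speed at r₂: v₂ = √(μ/r₂) = 13.29 km/s.
Transfer-orbit speed at r₂: v_a = √[μ(2/r₂ − 1/a_t)] = 6.578 km/s.
Second burn Δv₂ = |v₂ − v_a| = 6.712 km/s.
Total Δv = Δv₁ + Δv₂ = 18.26 km/s.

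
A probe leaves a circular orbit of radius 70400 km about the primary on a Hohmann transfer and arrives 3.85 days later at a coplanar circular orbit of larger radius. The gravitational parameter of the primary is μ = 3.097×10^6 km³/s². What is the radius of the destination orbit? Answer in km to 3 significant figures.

r₂ = 5.82×10^5 km

Transfer time t = 3.85 days = 3.3264×10^5 s, and t = π√(a_t³/μ).
So a_t = (μ t²/π²)^(1/3) = (3.097×10^6 × (3.3264×10^5)² / π²)^(1/3) = 3.2623×10^5 km.
Since a_t = (r₁ + r₂)/2, r₂ = 2a_t − r₁ = 2×3.2623×10^5 − 70400 = 5.8206×10^5 km.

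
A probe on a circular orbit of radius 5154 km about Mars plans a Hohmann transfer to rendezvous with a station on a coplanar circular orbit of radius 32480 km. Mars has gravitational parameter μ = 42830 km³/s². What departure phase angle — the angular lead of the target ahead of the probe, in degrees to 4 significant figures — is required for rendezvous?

Transfer-ellipse semi-major axis a_t = (r₁ + r₂)/2 = (5154 + 32480)/2 = 18817 km.
The half-period of the transfer ellipse is t = π√(a_t³/μ) = 39183 s.
The target's mean motion on its circular orbit is ω₂ = √(μ/r₂³) = 3.5355×10^-5 rad/s.
Angle swept by the target during transfer: ω₂·t = 1.3853 rad = 79.37°.
Arrival is 180° from departure on the ellipse, so φ = 180° − 79.37° = 100.6°.

φ = 100.6°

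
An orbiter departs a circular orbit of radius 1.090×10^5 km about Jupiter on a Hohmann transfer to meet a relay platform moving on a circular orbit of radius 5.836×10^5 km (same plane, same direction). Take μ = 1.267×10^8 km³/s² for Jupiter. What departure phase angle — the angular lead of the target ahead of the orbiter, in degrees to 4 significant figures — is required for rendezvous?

Transfer-ellipse semi-major axis a_t = (r₁ + r₂)/2 = (1.090×10^5 + 5.836×10^5)/2 = 3.463×10^5 km.
The half-period of the transfer ellipse is t = π√(a_t³/μ) = 56880 s.
Target angular speed ω₂ = √(μ/r₂³) = 2.525×10^-5 rad/s.
Angle swept by the target during transfer: ω₂·t = 1.436 rad = 82.28°.
The orbiter traverses 180° on the transfer ellipse, so the target must lead by 180° − 82.28° = 97.72°.

φ = 97.72°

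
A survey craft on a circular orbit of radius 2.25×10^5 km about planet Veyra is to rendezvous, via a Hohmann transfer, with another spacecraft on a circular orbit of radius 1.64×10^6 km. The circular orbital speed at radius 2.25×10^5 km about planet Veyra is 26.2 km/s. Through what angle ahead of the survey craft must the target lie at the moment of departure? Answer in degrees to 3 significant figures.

φ = 103°

From the circular-orbit relation v² = μ/r at r = 2.25×10^5 km: μ = v²r = (26.2)² × 2.25×10^5 = 1.54449×10^8 km³/s².
The Hohmann ellipse has a_t = (r₁ + r₂)/2 = 9.325×10^5 km.
Transfer time t = π√(a_t³/μ) = 2.276×10^5 s.
Target angular speed ω₂ = √(μ/r₂³) = 5.917×10^-6 rad/s.
Angle swept by the target during transfer: ω₂·t = 1.347 rad = 77.18°.
The survey craft traverses 180° on the transfer ellipse, so the target must lead by 180° − 77.18° = 103°.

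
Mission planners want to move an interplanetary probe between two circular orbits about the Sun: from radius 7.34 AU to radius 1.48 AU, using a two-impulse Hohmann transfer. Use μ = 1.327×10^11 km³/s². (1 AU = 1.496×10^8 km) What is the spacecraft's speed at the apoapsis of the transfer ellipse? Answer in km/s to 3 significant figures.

v = 6.37 km/s

In km: r₁ = 7.34 × 1.496×10^8 = 1.098064×10^9 km; r₂ = 1.48 × 1.496×10^8 = 2.21408×10^8 km.
Transfer-ellipse semi-major axis a_t = (r₁ + r₂)/2 = (1.098064×10^9 + 2.21408×10^8)/2 = 6.59736×10^8 km.
At apoapsis, r = 1.098064×10^9 km.
Vis-viva: v = √[μ(2/r − 1/a_t)] = √[1.327×10^11 × (2/1.098064×10^9 − 1/6.59736×10^8)] = 6.368 km/s.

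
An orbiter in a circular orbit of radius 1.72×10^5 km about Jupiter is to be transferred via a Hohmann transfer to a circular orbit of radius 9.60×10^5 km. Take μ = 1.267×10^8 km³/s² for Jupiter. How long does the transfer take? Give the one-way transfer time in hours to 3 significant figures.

The Hohmann ellipse has a_t = (r₁ + r₂)/2 = 5.660×10^5 km.
By Kepler's third law the transfer-orbit period is T = 2π√(a_t³/μ), so t = T/2 = 1.188×10^5 s.
Converting: 1.188×10^5 s ÷ 3600 s/hour = 33.0 hours.

t = 33.0 hours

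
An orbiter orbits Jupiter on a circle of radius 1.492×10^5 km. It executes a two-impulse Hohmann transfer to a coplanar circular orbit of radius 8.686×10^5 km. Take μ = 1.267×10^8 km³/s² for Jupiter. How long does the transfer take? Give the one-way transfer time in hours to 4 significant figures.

t = 28.15 hours

The Hohmann ellipse has a_t = (r₁ + r₂)/2 = 5.089×10^5 km.
Transfer time t = π√(a_t³/μ) = π√((5.089×10^5)³ / 1.267×10^8) = 1.01324×10^5 s.
Converting: 1.01324×10^5 s ÷ 3600 s/hour = 28.15 hours.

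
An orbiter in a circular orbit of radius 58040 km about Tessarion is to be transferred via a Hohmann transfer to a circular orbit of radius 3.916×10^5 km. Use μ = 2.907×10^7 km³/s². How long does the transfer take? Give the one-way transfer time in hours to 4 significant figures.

Transfer-ellipse semi-major axis a_t = (r₁ + r₂)/2 = (58040 + 3.916×10^5)/2 = 2.2482×10^5 km.
Half the transfer-orbit period gives t = π√(a_t³/μ) = 62110 s.
Converting: 62110 s ÷ 3600 s/hour = 17.25 hours.

t = 17.25 hours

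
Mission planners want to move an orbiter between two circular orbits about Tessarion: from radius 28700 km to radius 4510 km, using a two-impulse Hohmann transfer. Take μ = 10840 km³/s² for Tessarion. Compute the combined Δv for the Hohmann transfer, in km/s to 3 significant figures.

Δv = 0.782 km/s

The Hohmann ellipse has a_t = (r₁ + r₂)/2 = 16605 km.
Circular speed at r₁: v₁ = √(μ/r₁) = √(10840/28700) = 0.6146 km/s.
On the transfer ellipse at r₁, vis-viva equation gives v_a = √[μ(2/r₁ − 1/a_t)] = 0.3203 km/s.
First burn Δv₁ = |v_a − v₁| = 0.2943 km/s.
At r₂, v₂ = √(μ/r₂) = 1.5503 km/s.
Transfer-orbit speed at r₂: v_p = √[μ(2/r₂ − 1/a_t)] = 2.0382 km/s.
Second burn Δv₂ = |v₂ − v_p| = 0.4879 km/s.
Total Δv = Δv₁ + Δv₂ = 0.7822 km/s.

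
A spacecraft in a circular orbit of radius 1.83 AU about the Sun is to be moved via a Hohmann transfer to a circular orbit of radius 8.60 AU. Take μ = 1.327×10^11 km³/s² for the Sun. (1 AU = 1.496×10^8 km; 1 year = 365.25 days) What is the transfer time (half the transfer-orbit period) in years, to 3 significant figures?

t = 5.96 years

In km: r₁ = 1.83 × 1.496×10^8 = 2.73768×10^8 km; r₂ = 8.60 × 1.496×10^8 = 1.28656×10^9 km.
Transfer-ellipse semi-major axis a_t = (r₁ + r₂)/2 = (2.73768×10^8 + 1.28656×10^9)/2 = 7.80164×10^8 km.
By Kepler's third law the transfer-orbit period is T = 2π√(a_t³/μ), so t = T/2 = 1.8793×10^8 s.
Converting: 1.8793×10^8 s ÷ 3.15576×10^7 s/year (365.25 × 86400) = 5.96 years.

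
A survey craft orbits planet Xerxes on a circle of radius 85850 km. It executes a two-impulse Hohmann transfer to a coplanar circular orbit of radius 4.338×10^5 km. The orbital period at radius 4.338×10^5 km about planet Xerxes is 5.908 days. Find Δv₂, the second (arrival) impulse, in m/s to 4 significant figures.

From Kepler's third law T² = 4π²r³/μ at r = 4.338×10^5 km, T = 5.908 days = 5.908 × 86400 s = 5.104512×10^5 s: μ = 4π²r³/T² = 1.23686×10^7 km³/s².
Semi-major axis of the transfer orbit: a_t = (85850 + 4.338×10^5)/2 = 2.59825×10^5 km.
On the circular orbit at r = 4.338×10^5 km, v_c = √(μ/r) = 5.3397 km/s.
Transfer-orbit speed at the same r (vis-viva, a = a_t): v_t = √[μ(2/r − 1/a_t)] = 3.0693 km/s.
Δv₂ = |v_t − v_c| = |3.0693 − 5.3397| = 2.270 km/s.

Δv₂ = 2270 m/s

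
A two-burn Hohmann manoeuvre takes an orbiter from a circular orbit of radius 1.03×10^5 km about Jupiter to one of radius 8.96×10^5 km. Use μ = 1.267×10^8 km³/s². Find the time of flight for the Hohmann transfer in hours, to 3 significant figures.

t = 27.4 hours

Transfer-ellipse semi-major axis a_t = (r₁ + r₂)/2 = (1.030×10^5 + 8.960×10^5)/2 = 4.995×10^5 km.
By Kepler's third law the transfer-orbit period is T = 2π√(a_t³/μ), so t = T/2 = 98530 s.
Converting: 98530 s ÷ 3600 s/hour = 27.4 hours.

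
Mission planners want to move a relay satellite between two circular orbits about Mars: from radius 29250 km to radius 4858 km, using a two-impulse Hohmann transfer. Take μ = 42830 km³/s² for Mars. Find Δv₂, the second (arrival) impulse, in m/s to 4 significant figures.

Δv₂ = 919.4 m/s

The Hohmann ellipse has a_t = (r₁ + r₂)/2 = 17054 km.
Circular speed at r = 4858 km: v_c = √(μ/r) = 2.9692 km/s.
Transfer-orbit speed at the same r (vis-viva, a = a_t): v_t = √[μ(2/r − 1/a_t)] = 3.8886 km/s.
Δv₂ = |v_t − v_c| = |3.8886 − 2.9692| = 0.9194 km/s.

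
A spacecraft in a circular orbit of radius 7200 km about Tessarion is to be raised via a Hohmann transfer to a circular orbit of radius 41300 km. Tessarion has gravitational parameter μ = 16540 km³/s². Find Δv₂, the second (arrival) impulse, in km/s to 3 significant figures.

Transfer-ellipse semi-major axis a_t = (r₁ + r₂)/2 = (7200 + 41300)/2 = 24250 km.
Circular speed at r = 41300 km: v_c = √(μ/r) = 0.6328 km/s.
Transfer-orbit speed at the same r (vis-viva, a = a_t): v_t = √[μ(2/r − 1/a_t)] = 0.3448 km/s.
Δv₂ = |v_t − v_c| = |0.3448 − 0.6328| = 0.2880 km/s.

Δv₂ = 0.288 km/s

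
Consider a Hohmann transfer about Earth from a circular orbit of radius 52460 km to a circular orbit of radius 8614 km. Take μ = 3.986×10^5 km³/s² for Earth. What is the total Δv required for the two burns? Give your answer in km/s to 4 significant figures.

Transfer-ellipse semi-major axis a_t = (r₁ + r₂)/2 = (52460 + 8614)/2 = 30537 km.
At r₁ the circular-orbit speed is v₁ = √(μ/r₁) = 2.7565 km/s.
Transfer-orbit speed at r₁ (v² = μ(2/r − 1/a)): v_a = √[μ(2/r₁ − 1/a_t)] = 1.4640 km/s.
First burn Δv₁ = |v_a − v₁| = 1.2925 km/s.
At r₂, v₂ = √(μ/r₂) = 6.80246 km/s.
Transfer-orbit speed at r₂: v_p = √[μ(2/r₂ − 1/a_t)] = 8.91594 km/s.
Second burn Δv₂ = |v₂ − v_p| = 2.1135 km/s.
Total Δv = Δv₁ + Δv₂ = 3.406 km/s.

Δv = 3.406 km/s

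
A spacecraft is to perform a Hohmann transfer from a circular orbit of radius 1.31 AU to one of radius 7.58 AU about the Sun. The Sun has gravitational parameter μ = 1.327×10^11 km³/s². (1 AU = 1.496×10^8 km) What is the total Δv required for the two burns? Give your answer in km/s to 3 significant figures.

In km: r₁ = 1.31 × 1.496×10^8 = 1.95976×10^8 km; r₂ = 7.58 × 1.496×10^8 = 1.133968×10^9 km.
The Hohmann ellipse has a_t = (r₁ + r₂)/2 = 6.64972×10^8 km.
Circular speed at r₁: v₁ = √(μ/r₁) = √(1.327×10^11/1.95976×10^8) = 26.022 km/s.
On the transfer ellipse at r₁, vis-viva gives v_p = √[μ(2/r₁ − 1/a_t)] = 33.981 km/s.
First burn Δv₁ = |v_p − v₁| = 7.959 km/s.
At r₂, v₂ = √(μ/r₂) = 10.818 km/s.
Transfer-orbit speed at r₂: v_a = √[μ(2/r₂ − 1/a_t)] = 5.8727 km/s.
Second burn Δv₂ = |v₂ − v_a| = 4.945 km/s.
Δv = Δv₁ + Δv₂ = 7.959 + 4.945 = 12.90 km/s.

Δv = 12.9 km/s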